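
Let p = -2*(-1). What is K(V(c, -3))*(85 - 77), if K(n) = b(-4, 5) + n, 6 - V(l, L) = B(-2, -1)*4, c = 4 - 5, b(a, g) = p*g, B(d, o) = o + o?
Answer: 192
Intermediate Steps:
B(d, o) = 2*o
p = 2
b(a, g) = 2*g
c = -1
V(l, L) = 14 (V(l, L) = 6 - 2*(-1)*4 = 6 - (-2)*4 = 6 - 1*(-8) = 6 + 8 = 14)
K(n) = 10 + n (K(n) = 2*5 + n = 10 + n)
K(V(c, -3))*(85 - 77) = (10 + 14)*(85 - 77) = 24*8 = 192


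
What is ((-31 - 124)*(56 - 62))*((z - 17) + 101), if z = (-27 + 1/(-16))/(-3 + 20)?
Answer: 10422975/136 ≈ 76640.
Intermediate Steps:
z = -433/272 (z = (-27 - 1/16)/17 = -433/16*1/17 = -433/272 ≈ -1.5919)
((-31 - 124)*(56 - 62))*((z - 17) + 101) = ((-31 - 124)*(56 - 62))*((-433/272 - 17) + 101) = (-155*(-6))*(-5057/272 + 101) = 930*(22415/272) = 10422975/136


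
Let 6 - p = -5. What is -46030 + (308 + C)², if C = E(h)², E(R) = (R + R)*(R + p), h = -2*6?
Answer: 735426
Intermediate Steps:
h = -12
p = 11 (p = 6 - 1*(-5) = 6 + 5 = 11)
E(R) = 2*R*(11 + R) (E(R) = (R + R)*(R + 11) = (2*R)*(11 + R) = 2*R*(11 + R))
C = 576 (C = (2*(-12)*(11 - 12))² = (2*(-12)*(-1))² = 24² = 576)
-46030 + (308 + C)² = -46030 + (308 + 576)² = -46030 + 884² = -46030 + 781456 = 735426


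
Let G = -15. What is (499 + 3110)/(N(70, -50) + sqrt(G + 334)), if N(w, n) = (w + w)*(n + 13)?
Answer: -6231540/8944027 - 1203*sqrt(319)/8944027 ≈ -0.69913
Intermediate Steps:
N(w, n) = 2*w*(13 + n) (N(w, n) = (2*w)*(13 + n) = 2*w*(13 + n))
(499 + 3110)/(N(70, -50) + sqrt(G + 334)) = (499 + 3110)/(2*70*(13 - 50) + sqrt(-15 + 334)) = 3609/(2*70*(-37) + sqrt(319)) = 3609/(-5180 + sqrt(319))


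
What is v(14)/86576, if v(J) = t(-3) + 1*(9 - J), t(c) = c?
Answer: -1/10822 ≈ -9.2404e-5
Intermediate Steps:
v(J) = 6 - J (v(J) = -3 + 1*(9 - J) = -3 + (9 - J) = 6 - J)
v(14)/86576 = (6 - 1*14)/86576 = (6 - 14)*(1/86576) = -8*1/86576 = -1/10822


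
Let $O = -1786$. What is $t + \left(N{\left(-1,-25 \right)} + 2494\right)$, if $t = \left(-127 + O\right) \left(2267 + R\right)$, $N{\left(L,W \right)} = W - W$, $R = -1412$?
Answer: $-1633121$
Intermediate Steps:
$N{\left(L,W \right)} = 0$
$t = -1635615$ ($t = \left(-127 - 1786\right) \left(2267 - 1412\right) = \left(-1913\right) 855 = -1635615$)
$t + \left(N{\left(-1,-25 \right)} + 2494\right) = -1635615 + \left(0 + 2494\right) = -1635615 + 2494 = -1633121$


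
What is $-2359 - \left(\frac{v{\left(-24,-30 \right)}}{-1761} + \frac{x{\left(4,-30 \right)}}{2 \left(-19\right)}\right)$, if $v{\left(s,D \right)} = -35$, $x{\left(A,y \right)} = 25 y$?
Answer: $- \frac{79590821}{33459} \approx -2378.8$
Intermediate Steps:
$-2359 - \left(\frac{v{\left(-24,-30 \right)}}{-1761} + \frac{x{\left(4,-30 \right)}}{2 \left(-19\right)}\right) = -2359 - \left(- \frac{35}{-1761} + \frac{25 \left(-30\right)}{2 \left(-19\right)}\right) = -2359 - \left(\left(-35\right) \left(- \frac{1}{1761}\right) - \frac{750}{-38}\right) = -2359 - \left(\frac{35}{1761} - - \frac{375}{19}\right) = -2359 - \left(\frac{35}{1761} + \frac{375}{19}\right) = -2359 - \frac{661040}{33459} = - \frac{79590821}{33459}$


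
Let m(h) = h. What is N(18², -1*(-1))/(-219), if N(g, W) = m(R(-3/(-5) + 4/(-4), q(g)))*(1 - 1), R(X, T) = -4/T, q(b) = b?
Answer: 0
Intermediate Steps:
N(g, W) = 0 (N(g, W) = (-4/g)*(1 - 1) = -4/g*0 = 0)
N(18², -1*(-1))/(-219) = 0/(-219) = 0*(-1/219) = 0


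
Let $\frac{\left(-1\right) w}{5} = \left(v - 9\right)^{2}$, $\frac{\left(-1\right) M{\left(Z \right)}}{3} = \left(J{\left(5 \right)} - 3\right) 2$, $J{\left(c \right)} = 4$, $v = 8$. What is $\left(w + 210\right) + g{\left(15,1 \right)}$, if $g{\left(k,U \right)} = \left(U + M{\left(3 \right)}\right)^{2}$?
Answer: $230$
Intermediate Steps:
$M{\left(Z \right)} = -6$ ($M{\left(Z \right)} = - 3 \left(4 - 3\right) 2 = - 3 \cdot 1 \cdot 2 = \left(-3\right) 2 = -6$)
$g{\left(k,U \right)} = \left(-6 + U\right)^{2}$ ($g{\left(k,U \right)} = \left(U - 6\right)^{2} = \left(-6 + U\right)^{2}$)
$w = -5$ ($w = - 5 \left(8 - 9\right)^{2} = - 5 \left(-1\right)^{2} = \left(-5\right) 1 = -5$)
$\left(w + 210\right) + g{\left(15,1 \right)} = \left(-5 + 210\right) + \left(-6 + 1\right)^{2} = 205 + \left(-5\right)^{2} = 205 + 25 = 230$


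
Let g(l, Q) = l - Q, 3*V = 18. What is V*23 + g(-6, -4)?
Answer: 136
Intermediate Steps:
V = 6 (V = (⅓)*18 = 6)
V*23 + g(-6, -4) = 6*23 + (-6 - 1*(-4)) = 138 + (-6 + 4) = 138 - 2 = 136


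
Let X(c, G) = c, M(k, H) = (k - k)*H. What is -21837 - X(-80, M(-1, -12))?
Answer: -21757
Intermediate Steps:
M(k, H) = 0 (M(k, H) = 0*H = 0)
-21837 - X(-80, M(-1, -12)) = -21837 - 1*(-80) = -21837 + 80 = -21757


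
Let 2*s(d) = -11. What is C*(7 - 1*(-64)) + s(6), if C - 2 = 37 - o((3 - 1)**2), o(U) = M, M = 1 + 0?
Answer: 5385/2 ≈ 2692.5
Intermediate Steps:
s(d) = -11/2 (s(d) = (1/2)*(-11) = -11/2)
M = 1
o(U) = 1
C = 38 (C = 2 + (37 - 1*1) = 2 + (37 - 1) = 2 + 36 = 38)
C*(7 - 1*(-64)) + s(6) = 38*(7 - 1*(-64)) - 11/2 = 38*(7 + 64) - 11/2 = 38*71 - 11/2 = 2698 - 11/2 = 5385/2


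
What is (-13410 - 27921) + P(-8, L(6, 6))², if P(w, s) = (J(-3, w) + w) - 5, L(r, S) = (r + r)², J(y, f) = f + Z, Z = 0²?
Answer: -40890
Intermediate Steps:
Z = 0
J(y, f) = f (J(y, f) = f + 0 = f)
L(r, S) = 4*r² (L(r, S) = (2*r)² = 4*r²)
P(w, s) = -5 + 2*w (P(w, s) = (w + w) - 5 = 2*w - 5 = -5 + 2*w)
(-13410 - 27921) + P(-8, L(6, 6))² = (-13410 - 27921) + (-5 + 2*(-8))² = -41331 + (-5 - 16)² = -41331 + (-21)² = -41331 + 441 = -40890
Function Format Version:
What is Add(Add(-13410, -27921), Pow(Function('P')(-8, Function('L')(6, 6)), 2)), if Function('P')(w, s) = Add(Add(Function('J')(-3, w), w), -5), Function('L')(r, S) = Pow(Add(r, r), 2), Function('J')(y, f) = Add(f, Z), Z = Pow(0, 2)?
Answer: -40890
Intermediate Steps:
Z = 0
Function('J')(y, f) = f (Function('J')(y, f) = Add(f, 0) = f)
Function('L')(r, S) = Mul(4, Pow(r, 2)) (Function('L')(r, S) = Pow(Mul(2, r), 2) = Mul(4, Pow(r, 2)))
Function('P')(w, s) = Add(-5, Mul(2, w)) (Function('P')(w, s) = Add(Add(w, w), -5) = Add(Mul(2, w), -5) = Add(-5, Mul(2, w)))
Add(Add(-13410, -27921), Pow(Function('P')(-8, Function('L')(6, 6)), 2)) = Add(Add(-13410, -27921), Pow(Add(-5, Mul(2, -8)), 2)) = Add(-41331, Pow(Add(-5, -16), 2)) = Add(-41331, Pow(-21, 2)) = Add(-41331, 441) = -40890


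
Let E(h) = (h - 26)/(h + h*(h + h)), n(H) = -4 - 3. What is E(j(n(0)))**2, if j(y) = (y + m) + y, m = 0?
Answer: 400/35721 ≈ 0.011198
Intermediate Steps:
n(H) = -7
j(y) = 2*y (j(y) = (y + 0) + y = y + y = 2*y)
E(h) = (-26 + h)/(h + 2*h**2) (E(h) = (-26 + h)/(h + h*(2*h)) = (-26 + h)/(h + 2*h**2))
E(j(n(0)))**2 = ((-26 + 2*(-7))/(((2*(-7)))*(1 + 2*(2*(-7)))))**2 = ((-26 - 14)/((-14)*(1 + 2*(-14))))**2 = (-1/14*(-40)/(1 - 28))**2 = (-1/14*(-40)/(-27))**2 = (-1/14*(-1/27)*(-40))**2 = (-20/189)**2 = 400/35721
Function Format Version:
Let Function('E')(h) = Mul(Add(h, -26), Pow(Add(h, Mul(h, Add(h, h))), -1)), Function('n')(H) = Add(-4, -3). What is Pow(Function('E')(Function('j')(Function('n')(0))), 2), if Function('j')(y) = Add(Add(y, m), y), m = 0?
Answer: Rational(400, 35721) ≈ 0.011198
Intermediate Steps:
Function('n')(H) = -7
Function('j')(y) = Mul(2, y) (Function('j')(y) = Add(Add(y, 0), y) = Add(y, y) = Mul(2, y))
Function('E')(h) = Mul(Pow(Add(h, Mul(2, Pow(h, 2))), -1), Add(-26, h)) (Function('E')(h) = Mul(Add(-26, h), Pow(Add(h, Mul(h, Mul(2, h))), -1)) = Mul(Add(-26, h), Pow(Add(h, Mul(2, Pow(h, 2))), -1)) = Mul(Pow(Add(h, Mul(2, Pow(h, 2))), -1), Add(-26, h)))
Pow(Function('E')(Function('j')(Function('n')(0))), 2) = Pow(Mul(Pow(Mul(2, -7), -1), Pow(Add(1, Mul(2, Mul(2, -7))), -1), Add(-26, Mul(2, -7))), 2) = Pow(Mul(Pow(-14, -1), Pow(Add(1, Mul(2, -14)), -1), Add(-26, -14)), 2) = Pow(Mul(Rational(-1, 14), Pow(Add(1, -28), -1), -40), 2) = Pow(Mul(Rational(-1, 14), Pow(-27, -1), -40), 2) = Pow(Mul(Rational(-1, 14), Rational(-1, 27), -40), 2) = Pow(Rational(-20, 189), 2) = Rational(400, 35721)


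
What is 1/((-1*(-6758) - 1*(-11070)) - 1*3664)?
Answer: 1/14164 ≈ 7.0601e-5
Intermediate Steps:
1/((-1*(-6758) - 1*(-11070)) - 1*3664) = 1/((6758 + 11070) - 3664) = 1/(17828 - 3664) = 1/14164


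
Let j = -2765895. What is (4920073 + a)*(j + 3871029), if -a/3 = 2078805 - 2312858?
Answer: 6213319739088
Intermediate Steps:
a = 702159 (a = -3*(2078805 - 2312858) = -3*(-234053) = 702159)
(4920073 + a)*(j + 3871029) = (4920073 + 702159)*(-2765895 + 3871029) = 5622232*1105134 = 6213319739088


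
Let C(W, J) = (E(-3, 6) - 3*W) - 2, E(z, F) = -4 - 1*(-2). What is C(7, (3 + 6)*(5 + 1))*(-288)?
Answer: 7200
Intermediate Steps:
E(z, F) = -2 (E(z, F) = -4 + 2 = -2)
C(W, J) = -4 - 3*W (C(W, J) = (-2 - 3*W) - 2 = -4 - 3*W)
C(7, (3 + 6)*(5 + 1))*(-288) = (-4 - 3*7)*(-288) = (-4 - 21)*(-288) = -25*(-288) = 7200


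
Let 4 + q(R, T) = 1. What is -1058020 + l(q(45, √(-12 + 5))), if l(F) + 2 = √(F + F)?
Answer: -1058022 + I*√6 ≈ -1.058e+6 + 2.4495*I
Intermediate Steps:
q(R, T) = -3 (q(R, T) = -4 + 1 = -3)
l(F) = -2 + √2*√F (l(F) = -2 + √(F + F) = -2 + √(2*F) = -2 + √2*√F)
-1058020 + l(q(45, √(-12 + 5))) = -1058020 + (-2 + √2*√(-3)) = -1058020 + (-2 + √2*(I*√3)) = -1058020 + (-2 + I*√6) = -1058022 + I*√6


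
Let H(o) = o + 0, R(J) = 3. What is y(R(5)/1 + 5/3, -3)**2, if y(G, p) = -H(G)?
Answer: 196/9 ≈ 21.778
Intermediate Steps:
H(o) = o
y(G, p) = -G
y(R(5)/1 + 5/3, -3)**2 = (-(3/1 + 5/3))**2 = (-(3*1 + 5*(1/3)))**2 = (-(3 + 5/3))**2 = (-1*14/3)**2 = (-14/3)**2 = 196/9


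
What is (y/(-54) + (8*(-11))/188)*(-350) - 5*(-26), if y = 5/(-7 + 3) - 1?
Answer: 157495/564 ≈ 279.25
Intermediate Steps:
y = -9/4 (y = 5/(-4) - 1 = 5*(-1/4) - 1 = -5/4 - 1 = -9/4 ≈ -2.2500)
(y/(-54) + (8*(-11))/188)*(-350) - 5*(-26) = (-9/4/(-54) + (8*(-11))/188)*(-350) - 5*(-26) = (-9/4*(-1/54) - 88*1/188)*(-350) + 130 = (1/24 - 22/47)*(-350) + 130 = -481/1128*(-350) + 130 = 84175/564 + 130 = 157495/564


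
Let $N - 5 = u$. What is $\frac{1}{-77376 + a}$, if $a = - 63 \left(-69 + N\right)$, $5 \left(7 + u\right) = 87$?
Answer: $- \frac{5}{369996} \approx -1.3514 \cdot 10^{-5}$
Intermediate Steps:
$u = \frac{52}{5}$ ($u = -7 + \frac{1}{5} \cdot 87 = -7 + \frac{87}{5} = \frac{52}{5} \approx 10.4$)
$N = \frac{77}{5}$ ($N = 5 + \frac{52}{5} = \frac{77}{5} \approx 15.4$)
$a = \frac{16884}{5}$ ($a = - 63 \left(-69 + \frac{77}{5}\right) = \left(-63\right) \left(- \frac{268}{5}\right) = \frac{16884}{5} \approx 3376.8$)
$\frac{1}{-77376 + a} = \frac{1}{-77376 + \frac{16884}{5}} = \frac{1}{- \frac{369996}{5}} = - \frac{5}{369996}$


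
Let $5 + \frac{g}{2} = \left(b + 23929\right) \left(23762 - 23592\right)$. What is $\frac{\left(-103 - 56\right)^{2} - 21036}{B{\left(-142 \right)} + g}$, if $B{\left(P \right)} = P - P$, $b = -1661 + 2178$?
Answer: $\frac{849}{1662326} \approx 0.00051073$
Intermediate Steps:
$b = 517$
$B{\left(P \right)} = 0$
$g = 8311630$ ($g = -10 + 2 \left(517 + 23929\right) \left(23762 - 23592\right) = -10 + 2 \cdot 24446 \cdot 170 = -10 + 2 \cdot 4155820 = -10 + 8311640 = 8311630$)
$\frac{\left(-103 - 56\right)^{2} - 21036}{B{\left(-142 \right)} + g} = \frac{\left(-103 - 56\right)^{2} - 21036}{0 + 8311630} = \frac{\left(-159\right)^{2} - 21036}{8311630} = \left(25281 - 21036\right) \frac{1}{8311630} = 4245 \cdot \frac{1}{8311630} = \frac{849}{1662326}$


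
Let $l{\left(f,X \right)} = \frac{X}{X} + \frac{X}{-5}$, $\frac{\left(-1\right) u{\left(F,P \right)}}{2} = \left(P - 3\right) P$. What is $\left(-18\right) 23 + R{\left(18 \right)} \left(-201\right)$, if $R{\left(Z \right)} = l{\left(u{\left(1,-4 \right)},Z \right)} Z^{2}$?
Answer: $\frac{844542}{5} \approx 1.6891 \cdot 10^{5}$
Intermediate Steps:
$u{\left(F,P \right)} = - 2 P \left(-3 + P\right)$ ($u{\left(F,P \right)} = - 2 \left(P - 3\right) P = - 2 \left(-3 + P\right) P = - 2 P \left(-3 + P\right)$)
$l{\left(f,X \right)} = 1 - \frac{X}{5}$ ($l{\left(f,X \right)} = 1 + X \left(- \frac{1}{5}\right) = 1 - \frac{X}{5}$)
$R{\left(Z \right)} = Z^{2} \left(1 - \frac{Z}{5}\right)$ ($R{\left(Z \right)} = \left(1 - \frac{Z}{5}\right) Z^{2} = Z^{2} \left(1 - \frac{Z}{5}\right)$)
$\left(-18\right) 23 + R{\left(18 \right)} \left(-201\right) = \left(-18\right) 23 + \frac{18^{2} \left(5 - 18\right)}{5} \left(-201\right) = -414 + \frac{1}{5} \cdot 324 \left(5 - 18\right) \left(-201\right) = -414 + \frac{1}{5} \cdot 324 \left(-13\right) \left(-201\right) = -414 - - \frac{846612}{5} = -414 + \frac{846612}{5} = \frac{844542}{5}$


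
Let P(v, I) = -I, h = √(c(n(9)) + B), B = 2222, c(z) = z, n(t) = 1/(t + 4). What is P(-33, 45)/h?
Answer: -15*√375531/9629 ≈ -0.95463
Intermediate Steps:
n(t) = 1/(4 + t)
h = √375531/13 (h = √(1/(4 + 9) + 2222) = √(1/13 + 2222) = √(28887/13) = √375531/13 ≈ 47.139)
P(-33, 45)/h = (-1*45)/((√375531/13)) = -15*√375531/9629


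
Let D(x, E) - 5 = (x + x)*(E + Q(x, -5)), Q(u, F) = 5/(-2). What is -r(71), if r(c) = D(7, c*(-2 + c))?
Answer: -68556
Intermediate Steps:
Q(u, F) = -5/2 (Q(u, F) = 5*(-½) = -5/2)
D(x, E) = 5 + 2*x*(-5/2 + E) (D(x, E) = 5 + (x + x)*(E - 5/2) = 5 + (2*x)*(-5/2 + E) = 5 + 2*x*(-5/2 + E))
r(c) = -30 + 14*c*(-2 + c) (r(c) = 5 - 5*7 + 2*(c*(-2 + c))*7 = 5 - 35 + 14*c*(-2 + c) = -30 + 14*c*(-2 + c))
-r(71) = -(-30 + 14*71*(-2 + 71)) = -(-30 + 14*71*69) = -(-30 + 68586) = -1*68556 = -68556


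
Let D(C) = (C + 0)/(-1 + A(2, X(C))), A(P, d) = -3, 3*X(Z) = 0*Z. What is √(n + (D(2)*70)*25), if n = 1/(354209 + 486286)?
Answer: 2*I*√154531965889095/840495 ≈ 29.58*I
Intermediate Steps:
X(Z) = 0 (X(Z) = (0*Z)/3 = (⅓)*0 = 0)
D(C) = -C/4 (D(C) = (C + 0)/(-1 - 3) = C/(-4) = C*(-¼) = -C/4)
n = 1/840495 ≈ 1.1898e-6
√(n + (D(2)*70)*25) = √(1/840495 + (-¼*2*70)*25) = √(1/840495 - ½*70*25) = √(1/840495 - 35*25) = √(1/840495 - 875) = √(-735433124/840495) = 2*I*√154531965889095/840495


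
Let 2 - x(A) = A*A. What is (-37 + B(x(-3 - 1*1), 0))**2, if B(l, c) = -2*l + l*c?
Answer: 81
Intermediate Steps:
x(A) = 2 - A**2 (x(A) = 2 - A*A = 2 - A**2)
B(l, c) = -2*l + c*l
(-37 + B(x(-3 - 1*1), 0))**2 = (-37 + (2 - (-3 - 1*1)**2)*(-2 + 0))**2 = (-37 + (2 - (-3 - 1)**2)*(-2))**2 = (-37 + (2 - 1*(-4)**2)*(-2))**2 = (-37 + (2 - 1*16)*(-2))**2 = (-37 + (2 - 16)*(-2))**2 = (-37 - 14*(-2))**2 = (-37 + 28)**2 = (-9)**2 = 81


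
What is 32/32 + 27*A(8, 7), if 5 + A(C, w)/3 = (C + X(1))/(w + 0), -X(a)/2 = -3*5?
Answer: 250/7 ≈ 35.714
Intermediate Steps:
X(a) = 30 (X(a) = -(-6)*5 = -2*(-15) = 30)
A(C, w) = -15 + 3*(30 + C)/w (A(C, w) = -15 + 3*((C + 30)/(w + 0)) = -15 + 3*((30 + C)/w) = -15 + 3*(30 + C)/w)
32/32 + 27*A(8, 7) = 32/32 + 27*(3*(30 + 8 - 5*7)/7) = 32*(1/32) + 27*(3*(⅐)*(30 + 8 - 35)) = 1 + 27*(3*(⅐)*3) = 1 + 27*(9/7) = 1 + 243/7 = 250/7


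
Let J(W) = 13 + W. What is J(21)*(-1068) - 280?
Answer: -36592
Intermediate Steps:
J(21)*(-1068) - 280 = (13 + 21)*(-1068) - 280 = 34*(-1068) - 280 = -36312 - 280 = -36592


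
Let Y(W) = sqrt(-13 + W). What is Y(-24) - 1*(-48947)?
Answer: 48947 + I*sqrt(37) ≈ 48947.0 + 6.0828*I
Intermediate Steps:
Y(-24) - 1*(-48947) = sqrt(-13 - 24) - 1*(-48947) = sqrt(-37) + 48947 = I*sqrt(37) + 48947 = 48947 + I*sqrt(37)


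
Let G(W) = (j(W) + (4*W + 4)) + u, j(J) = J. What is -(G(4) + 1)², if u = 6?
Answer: -961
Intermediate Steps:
G(W) = 10 + 5*W (G(W) = (W + (4*W + 4)) + 6 = (W + (4 + 4*W)) + 6 = (4 + 5*W) + 6 = 10 + 5*W)
-(G(4) + 1)² = -((10 + 5*4) + 1)² = -((10 + 20) + 1)² = -(30 + 1)² = -1*31² = -1*961 = -961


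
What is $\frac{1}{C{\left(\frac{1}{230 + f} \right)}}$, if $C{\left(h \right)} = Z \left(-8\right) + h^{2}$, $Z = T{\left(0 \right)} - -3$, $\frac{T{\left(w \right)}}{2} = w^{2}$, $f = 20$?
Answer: $- \frac{62500}{1499999} \approx -0.041667$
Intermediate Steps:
$T{\left(w \right)} = 2 w^{2}$
$Z = 3$ ($Z = 2 \cdot 0^{2} - -3 = 2 \cdot 0 + 3 = 0 + 3 = 3$)
$C{\left(h \right)} = -24 + h^{2}$ ($C{\left(h \right)} = 3 \left(-8\right) + h^{2} = -24 + h^{2}$)
$\frac{1}{C{\left(\frac{1}{230 + f} \right)}} = \frac{1}{-24 + \left(\frac{1}{230 + 20}\right)^{2}} = \frac{1}{-24 + \left(\frac{1}{250}\right)^{2}} = \frac{1}{-24 + \frac{1}{62500}} = \frac{1}{- \frac{1499999}{62500}} = - \frac{62500}{1499999}$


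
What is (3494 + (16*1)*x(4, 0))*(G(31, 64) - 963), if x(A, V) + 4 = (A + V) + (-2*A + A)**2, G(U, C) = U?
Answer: -3495000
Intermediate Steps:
x(A, V) = -4 + A + V + A**2 (x(A, V) = -4 + ((A + V) + (-2*A + A)**2) = -4 + ((A + V) + (-A)**2) = -4 + ((A + V) + A**2) = -4 + (A + V + A**2) = -4 + A + V + A**2)
(3494 + (16*1)*x(4, 0))*(G(31, 64) - 963) = (3494 + (16*1)*(-4 + 4 + 0 + 4**2))*(31 - 963) = (3494 + 16*(-4 + 4 + 0 + 16))*(-932) = (3494 + 16*16)*(-932) = (3494 + 256)*(-932) = 3750*(-932) = -3495000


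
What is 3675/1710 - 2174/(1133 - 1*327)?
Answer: -25183/45942 ≈ -0.54815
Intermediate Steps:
3675/1710 - 2174/(1133 - 1*327) = 3675*(1/1710) - 2174/(1133 - 327) = 245/114 - 2174/806 = 245/114 - 2174*1/806 = 245/114 - 1087/403 = -25183/45942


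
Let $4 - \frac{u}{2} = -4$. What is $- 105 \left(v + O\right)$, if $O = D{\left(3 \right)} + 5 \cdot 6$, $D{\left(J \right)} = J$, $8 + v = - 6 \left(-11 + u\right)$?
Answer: $525$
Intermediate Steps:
$u = 16$ ($u = 8 - -8 = 8 + 8 = 16$)
$v = -38$ ($v = -8 - 6 \left(-11 + 16\right) = -8 - 30 = -38$)
$O = 33$ ($O = 3 + 5 \cdot 6 = 3 + 30 = 33$)
$- 105 \left(v + O\right) = - 105 \left(-38 + 33\right) = \left(-105\right) \left(-5\right) = 525$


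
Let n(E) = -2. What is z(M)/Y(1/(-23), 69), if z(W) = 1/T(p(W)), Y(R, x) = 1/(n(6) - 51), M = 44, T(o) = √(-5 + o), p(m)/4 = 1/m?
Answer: 53*I*√66/18 ≈ 23.921*I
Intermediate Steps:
p(m) = 4/m
Y(R, x) = -1/53 (Y(R, x) = 1/(-2 - 51) = 1/(-53) = -1/53)
z(W) = (-5 + 4/W)^(-½) (z(W) = 1/(√(-5 + 4/W)) = (-5 + 4/W)^(-½))
z(M)/Y(1/(-23), 69) = 1/(√(-5 + 4/44)*(-1/53)) = -53/√(-5 + 4*(1/44)) = -53/√(-5 + 1/11) = -53/√(-54/11) = -I*√66/18*(-53) = 53*I*√66/18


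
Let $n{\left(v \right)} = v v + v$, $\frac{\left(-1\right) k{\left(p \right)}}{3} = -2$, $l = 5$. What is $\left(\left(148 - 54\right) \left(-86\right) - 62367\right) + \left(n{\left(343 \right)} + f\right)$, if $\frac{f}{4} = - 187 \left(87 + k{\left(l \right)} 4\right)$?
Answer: $-35487$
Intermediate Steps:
$k{\left(p \right)} = 6$ ($k{\left(p \right)} = \left(-3\right) \left(-2\right) = 6$)
$n{\left(v \right)} = v + v^{2}$ ($n{\left(v \right)} = v^{2} + v = v + v^{2}$)
$f = -83028$ ($f = 4 \left(- 187 \left(87 + 6 \cdot 4\right)\right) = 4 \left(- 187 \left(87 + 24\right)\right) = 4 \left(\left(-187\right) 111\right) = 4 \left(-20757\right) = -83028$)
$\left(\left(148 - 54\right) \left(-86\right) - 62367\right) + \left(n{\left(343 \right)} + f\right) = \left(\left(148 - 54\right) \left(-86\right) - 62367\right) - \left(83028 - 343 \left(1 + 343\right)\right) = \left(94 \left(-86\right) - 62367\right) + \left(343 \cdot 344 - 83028\right) = \left(-8084 - 62367\right) + \left(117992 - 83028\right) = -70451 + 34964 = -35487$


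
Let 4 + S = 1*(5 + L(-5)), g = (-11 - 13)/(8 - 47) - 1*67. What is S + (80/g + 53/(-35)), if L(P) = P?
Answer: -202959/30205 ≈ -6.7194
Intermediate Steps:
g = -863/13 (g = -24/(-39) - 67 = -24*(-1/39) - 67 = 8/13 - 67 = -863/13 ≈ -66.385)
S = -4 (S = -4 + 1*(5 - 5) = -4 + 1*0 = -4 + 0 = -4)
S + (80/g + 53/(-35)) = -4 + (80/(-863/13) + 53/(-35)) = -4 + (80*(-13/863) + 53*(-1/35)) = -4 + (-1040/863 - 53/35) = -4 - 82139/30205 = -202959/30205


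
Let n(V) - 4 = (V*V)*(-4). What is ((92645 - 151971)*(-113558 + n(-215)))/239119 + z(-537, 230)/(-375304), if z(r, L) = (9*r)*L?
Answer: 3322714601359213/44871158588 ≈ 74050.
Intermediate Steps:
n(V) = 4 - 4*V**2 (n(V) = 4 + (V*V)*(-4) = 4 + V**2*(-4) = 4 - 4*V**2)
z(r, L) = 9*L*r
((92645 - 151971)*(-113558 + n(-215)))/239119 + z(-537, 230)/(-375304) = ((92645 - 151971)*(-113558 + (4 - 4*(-215)**2)))/239119 + (9*230*(-537))/(-375304) = -59326*(-113558 + (4 - 4*46225))*(1/239119) - 1111590*(-1/375304) = -59326*(-113558 + (4 - 184900))*(1/239119) + 555795/187652 = -59326*(-113558 - 184896)*(1/239119) + 555795/187652 = -59326*(-298454)*(1/239119) + 555795/187652 = 17706082004*(1/239119) + 555795/187652 = 17706082004/239119 + 555795/187652 = 3322714601359213/44871158588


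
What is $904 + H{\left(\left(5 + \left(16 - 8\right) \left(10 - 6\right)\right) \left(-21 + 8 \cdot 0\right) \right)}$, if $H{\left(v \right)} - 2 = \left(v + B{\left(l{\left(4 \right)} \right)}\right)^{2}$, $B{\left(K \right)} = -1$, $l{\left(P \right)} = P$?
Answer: $606190$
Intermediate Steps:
$H{\left(v \right)} = 2 + \left(-1 + v\right)^{2}$ ($H{\left(v \right)} = 2 + \left(v - 1\right)^{2} = 2 + \left(-1 + v\right)^{2}$)
$904 + H{\left(\left(5 + \left(16 - 8\right) \left(10 - 6\right)\right) \left(-21 + 8 \cdot 0\right) \right)} = 904 + \left(2 + \left(-1 + \left(5 + \left(16 - 8\right) \left(10 - 6\right)\right) \left(-21 + 8 \cdot 0\right)\right)^{2}\right) = 904 + \left(2 + \left(-1 + \left(5 + 8 \cdot 4\right) \left(-21 + 0\right)\right)^{2}\right) = 904 + \left(2 + \left(-1 + \left(5 + 32\right) \left(-21\right)\right)^{2}\right) = 904 + \left(2 + \left(-1 + 37 \left(-21\right)\right)^{2}\right) = 904 + \left(2 + \left(-1 - 777\right)^{2}\right) = 904 + \left(2 + \left(-778\right)^{2}\right) = 904 + \left(2 + 605284\right) = 904 + 605286 = 606190$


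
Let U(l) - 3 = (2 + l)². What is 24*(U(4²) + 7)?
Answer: 8016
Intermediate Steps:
U(l) = 3 + (2 + l)²
24*(U(4²) + 7) = 24*((3 + (2 + 4²)²) + 7) = 24*((3 + (2 + 16)²) + 7) = 24*((3 + 18²) + 7) = 24*((3 + 324) + 7) = 24*(327 + 7) = 24*334 = 8016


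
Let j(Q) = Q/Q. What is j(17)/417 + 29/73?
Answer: 12166/30441 ≈ 0.39966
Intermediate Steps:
j(Q) = 1
j(17)/417 + 29/73 = 1/417 + 29/73 = 12166/30441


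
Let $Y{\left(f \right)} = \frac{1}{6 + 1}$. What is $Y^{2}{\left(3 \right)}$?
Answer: $\frac{1}{49} \approx 0.020408$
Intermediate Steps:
$Y{\left(f \right)} = \frac{1}{7}$
$Y^{2}{\left(3 \right)} = \left(\frac{1}{7}\right)^{2} = \frac{1}{49}$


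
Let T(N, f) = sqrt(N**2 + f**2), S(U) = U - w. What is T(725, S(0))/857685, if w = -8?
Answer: sqrt(525689)/857685 ≈ 0.00084535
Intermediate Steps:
S(U) = 8 + U (S(U) = U - 1*(-8) = U + 8 = 8 + U)
T(725, S(0))/857685 = sqrt(725**2 + (8 + 0)**2)/857685 = sqrt(525625 + 8**2)*(1/857685) = sqrt(525625 + 64)*(1/857685) = sqrt(525689)*(1/857685) = sqrt(525689)/857685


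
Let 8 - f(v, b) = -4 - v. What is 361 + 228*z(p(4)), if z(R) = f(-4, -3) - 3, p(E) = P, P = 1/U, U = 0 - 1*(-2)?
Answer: 1501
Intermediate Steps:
U = 2 (U = 0 + 2 = 2)
P = ½ (P = 1/2 = ½ ≈ 0.50000)
f(v, b) = 12 + v (f(v, b) = 8 - (-4 - v) = 8 + (4 + v) = 12 + v)
p(E) = ½
z(R) = 5 (z(R) = (12 - 4) - 3 = 8 - 3 = 5)
361 + 228*z(p(4)) = 361 + 228*5 = 361 + 1140 = 1501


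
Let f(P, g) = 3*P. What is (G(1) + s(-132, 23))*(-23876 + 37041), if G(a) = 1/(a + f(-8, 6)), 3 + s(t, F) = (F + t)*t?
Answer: 4355692910/23 ≈ 1.8938e+8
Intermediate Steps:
s(t, F) = -3 + t*(F + t) (s(t, F) = -3 + (F + t)*t = -3 + t*(F + t))
G(a) = 1/(-24 + a) (G(a) = 1/(a + 3*(-8)) = 1/(a - 24) = 1/(-24 + a))
(G(1) + s(-132, 23))*(-23876 + 37041) = (1/(-24 + 1) + (-3 + (-132)² + 23*(-132)))*(-23876 + 37041) = (1/(-23) + (-3 + 17424 - 3036))*13165 = (-1/23 + 14385)*13165 = (330854/23)*13165 = 4355692910/23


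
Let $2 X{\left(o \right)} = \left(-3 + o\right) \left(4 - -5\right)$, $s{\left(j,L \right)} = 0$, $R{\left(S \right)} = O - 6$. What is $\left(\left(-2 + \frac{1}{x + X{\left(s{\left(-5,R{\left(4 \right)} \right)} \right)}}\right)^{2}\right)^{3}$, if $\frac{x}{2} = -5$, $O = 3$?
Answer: $\frac{782757789696}{10779215329} \approx 72.617$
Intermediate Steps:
$x = -10$ ($x = 2 \left(-5\right) = -10$)
$R{\left(S \right)} = -3$ ($R{\left(S \right)} = 3 - 6 = -3$)
$X{\left(o \right)} = - \frac{27}{2} + \frac{9 o}{2}$ ($X{\left(o \right)} = \frac{\left(-3 + o\right) \left(4 - -5\right)}{2} = \frac{\left(-3 + o\right) \left(4 + 5\right)}{2} = \frac{\left(-3 + o\right) 9}{2} = \frac{-27 + 9 o}{2} = - \frac{27}{2} + \frac{9 o}{2}$)
$\left(\left(-2 + \frac{1}{x + X{\left(s{\left(-5,R{\left(4 \right)} \right)} \right)}}\right)^{2}\right)^{3} = \left(\left(-2 + \frac{1}{-10 + \left(- \frac{27}{2} + \frac{9}{2} \cdot 0\right)}\right)^{2}\right)^{3} = \left(\left(-2 + \frac{1}{-10 + \left(- \frac{27}{2} + 0\right)}\right)^{2}\right)^{3} = \left(\left(-2 + \frac{1}{-10 - \frac{27}{2}}\right)^{2}\right)^{3} = \left(\left(-2 + \frac{1}{- \frac{47}{2}}\right)^{2}\right)^{3} = \left(\left(-2 - \frac{2}{47}\right)^{2}\right)^{3} = \left(\left(- \frac{96}{47}\right)^{2}\right)^{3} = \left(\frac{9216}{2209}\right)^{3} = \frac{782757789696}{10779215329}$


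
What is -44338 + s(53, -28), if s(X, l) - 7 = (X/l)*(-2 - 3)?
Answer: -1241003/28 ≈ -44322.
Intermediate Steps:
s(X, l) = 7 - 5*X/l (s(X, l) = 7 + (X/l)*(-2 - 3) = 7 + (X/l)*(-5) = 7 - 5*X/l)
-44338 + s(53, -28) = -44338 + (7 - 5*53/(-28)) = -44338 + (7 - 5*53*(-1/28)) = -44338 + (7 + 265/28) = -44338 + 461/28 = -1241003/28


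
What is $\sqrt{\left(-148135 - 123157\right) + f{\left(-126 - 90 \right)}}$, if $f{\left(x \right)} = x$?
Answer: $2 i \sqrt{67877} \approx 521.06 i$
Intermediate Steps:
$\sqrt{\left(-148135 - 123157\right) + f{\left(-126 - 90 \right)}} = \sqrt{\left(-148135 - 123157\right) - 216} = \sqrt{-271292 - 216} = \sqrt{-271508} = 2 i \sqrt{67877}$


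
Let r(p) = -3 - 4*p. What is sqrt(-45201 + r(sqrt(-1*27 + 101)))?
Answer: 2*sqrt(-11301 - sqrt(74)) ≈ 212.69*I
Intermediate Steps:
sqrt(-45201 + r(sqrt(-1*27 + 101))) = sqrt(-45201 + (-3 - 4*sqrt(-1*27 + 101))) = sqrt(-45201 + (-3 - 4*sqrt(-27 + 101))) = sqrt(-45201 + (-3 - 4*sqrt(74))) = sqrt(-45204 - 4*sqrt(74))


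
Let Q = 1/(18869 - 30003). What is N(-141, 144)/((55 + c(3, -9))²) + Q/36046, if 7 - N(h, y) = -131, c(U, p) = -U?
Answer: 6923048491/135651623432 ≈ 0.051036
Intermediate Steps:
N(h, y) = 138 (N(h, y) = 7 - 1*(-131) = 7 + 131 = 138)
Q = -1/11134 (Q = 1/(-11134) = -1/11134 ≈ -8.9815e-5)
N(-141, 144)/((55 + c(3, -9))²) + Q/36046 = 138/((55 - 1*3)²) - 1/11134/36046 = 138/((55 - 3)²) - 1/11134*1/36046 = 138/(52²) - 1/401336164 = 138/2704 - 1/401336164 = 138*(1/2704) - 1/401336164 = 69/1352 - 1/401336164 = 6923048491/135651623432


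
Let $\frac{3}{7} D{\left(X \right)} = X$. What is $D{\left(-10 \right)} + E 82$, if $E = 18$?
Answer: $\frac{4358}{3} \approx 1452.7$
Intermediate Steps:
$D{\left(X \right)} = \frac{7 X}{3}$
$D{\left(-10 \right)} + E 82 = \frac{7}{3} \left(-10\right) + 18 \cdot 82 = - \frac{70}{3} + 1476 = \frac{4358}{3}$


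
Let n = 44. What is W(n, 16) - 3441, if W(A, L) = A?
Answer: -3397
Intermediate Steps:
W(n, 16) - 3441 = 44 - 3441 = -3397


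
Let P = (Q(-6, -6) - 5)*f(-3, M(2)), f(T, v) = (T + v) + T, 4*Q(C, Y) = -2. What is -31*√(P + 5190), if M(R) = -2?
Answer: -31*√5234 ≈ -2242.7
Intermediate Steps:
Q(C, Y) = -½ (Q(C, Y) = (¼)*(-2) = -½)
f(T, v) = v + 2*T
P = 44 (P = (-½ - 5)*(-2 + 2*(-3)) = -11*(-2 - 6)/2 = -11/2*(-8) = 44)
-31*√(P + 5190) = -31*√(44 + 5190) = -31*√5234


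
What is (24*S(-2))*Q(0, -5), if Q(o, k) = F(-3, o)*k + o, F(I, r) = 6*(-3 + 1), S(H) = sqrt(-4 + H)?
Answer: 1440*I*sqrt(6) ≈ 3527.3*I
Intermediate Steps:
F(I, r) = -12 (F(I, r) = 6*(-2) = -12)
Q(o, k) = o - 12*k (Q(o, k) = -12*k + o = o - 12*k)
(24*S(-2))*Q(0, -5) = (24*sqrt(-4 - 2))*(0 - 12*(-5)) = (24*sqrt(-6))*(0 + 60) = (24*(I*sqrt(6)))*60 = (24*I*sqrt(6))*60 = 1440*I*sqrt(6)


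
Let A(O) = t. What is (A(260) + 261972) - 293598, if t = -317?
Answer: -31943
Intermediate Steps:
A(O) = -317
(A(260) + 261972) - 293598 = (-317 + 261972) - 293598 = 261655 - 293598 = -31943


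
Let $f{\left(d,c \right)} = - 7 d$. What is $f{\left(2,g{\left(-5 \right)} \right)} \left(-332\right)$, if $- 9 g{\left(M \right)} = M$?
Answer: $4648$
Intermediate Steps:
$g{\left(M \right)} = - \frac{M}{9}$
$f{\left(2,g{\left(-5 \right)} \right)} \left(-332\right) = \left(-7\right) 2 \left(-332\right) = \left(-14\right) \left(-332\right) = 4648$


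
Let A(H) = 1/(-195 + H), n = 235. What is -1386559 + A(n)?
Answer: -55462359/40 ≈ -1.3866e+6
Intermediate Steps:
-1386559 + A(n) = -1386559 + 1/(-195 + 235) = -1386559 + 1/40 = -55462359/40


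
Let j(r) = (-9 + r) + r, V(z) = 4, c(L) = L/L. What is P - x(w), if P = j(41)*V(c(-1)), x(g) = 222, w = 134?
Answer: 70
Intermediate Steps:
c(L) = 1
j(r) = -9 + 2*r
P = 292 (P = (-9 + 2*41)*4 = (-9 + 82)*4 = 73*4 = 292)
P - x(w) = 292 - 1*222 = 292 - 222 = 70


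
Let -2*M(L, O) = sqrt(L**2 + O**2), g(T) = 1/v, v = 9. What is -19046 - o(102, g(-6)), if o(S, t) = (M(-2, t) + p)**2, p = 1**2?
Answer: -6171553/324 + 5*sqrt(13)/9 ≈ -19046.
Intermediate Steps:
g(T) = 1/9
p = 1
M(L, O) = -sqrt(L**2 + O**2)/2
o(S, t) = (1 - sqrt(4 + t**2)/2)**2 (o(S, t) = (-sqrt((-2)**2 + t**2)/2 + 1)**2 = (-sqrt(4 + t**2)/2 + 1)**2 = (1 - sqrt(4 + t**2)/2)**2)
-19046 - o(102, g(-6)) = -19046 - (-2 + sqrt(4 + (1/9)**2))**2/4 = -19046 - (-2 + sqrt(4 + 1/81))**2/4 = -19046 - (-2 + sqrt(325/81))**2/4 = -19046 - (-2 + 5*sqrt(13)/9)**2/4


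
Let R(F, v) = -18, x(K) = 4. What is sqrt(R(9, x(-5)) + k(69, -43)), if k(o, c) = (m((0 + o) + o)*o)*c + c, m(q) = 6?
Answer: I*sqrt(17863) ≈ 133.65*I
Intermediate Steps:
k(o, c) = c + 6*c*o (k(o, c) = (6*o)*c + c = 6*c*o + c = c + 6*c*o)
sqrt(R(9, x(-5)) + k(69, -43)) = sqrt(-18 - 43*(1 + 6*69)) = sqrt(-18 - 43*(1 + 414)) = sqrt(-18 - 43*415) = sqrt(-18 - 17845) = sqrt(-17863) = I*sqrt(17863)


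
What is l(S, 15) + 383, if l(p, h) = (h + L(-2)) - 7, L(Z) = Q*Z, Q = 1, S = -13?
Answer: 389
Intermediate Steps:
L(Z) = Z (L(Z) = 1*Z = Z)
l(p, h) = -9 + h (l(p, h) = (h - 2) - 7 = (-2 + h) - 7 = -9 + h)
l(S, 15) + 383 = (-9 + 15) + 383 = 6 + 383 = 389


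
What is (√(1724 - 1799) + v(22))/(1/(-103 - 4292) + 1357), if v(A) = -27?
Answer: -118665/5964014 + 21975*I*√3/5964014 ≈ -0.019897 + 0.0063819*I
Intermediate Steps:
(√(1724 - 1799) + v(22))/(1/(-103 - 4292) + 1357) = (√(1724 - 1799) - 27)/(1/(-103 - 4292) + 1357) = (√(-75) - 27)/(1/(-4395) + 1357) = (5*I*√3 - 27)/(-1/4395 + 1357) = (-27 + 5*I*√3)/(5964014/4395) = (-27 + 5*I*√3)*(4395/5964014) = -118665/5964014 + 21975*I*√3/5964014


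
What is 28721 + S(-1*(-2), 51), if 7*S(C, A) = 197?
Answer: 201244/7 ≈ 28749.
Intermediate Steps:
S(C, A) = 197/7 (S(C, A) = (1/7)*197 = 197/7)
28721 + S(-1*(-2), 51) = 28721 + 197/7 = 201244/7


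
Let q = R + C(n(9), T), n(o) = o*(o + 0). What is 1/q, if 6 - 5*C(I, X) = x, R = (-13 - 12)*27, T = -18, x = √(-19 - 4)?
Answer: -16845/11350184 + 5*I*√23/11350184 ≈ -0.0014841 + 2.1127e-6*I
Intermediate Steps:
x = I*√23 (x = √(-23) = I*√23 ≈ 4.7958*I)
n(o) = o² (n(o) = o*o = o²)
R = -675 (R = -25*27 = -675)
C(I, X) = 6/5 - I*√23/5
q = -3369/5 - I*√23/5 (q = -675 + (6/5 - I*√23/5) = -3369/5 - I*√23/5 ≈ -673.8 - 0.95917*I)
1/q = 1/(-3369/5 - I*√23/5)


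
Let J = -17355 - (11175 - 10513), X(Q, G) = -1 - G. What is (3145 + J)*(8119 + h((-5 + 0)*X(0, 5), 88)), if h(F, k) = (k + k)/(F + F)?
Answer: -1811840888/15 ≈ -1.2079e+8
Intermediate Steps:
h(F, k) = k/F (h(F, k) = (2*k)/((2*F)) = (2*k)*(1/(2*F)) = k/F)
J = -18017 (J = -17355 - 1*662 = -17355 - 662 = -18017)
(3145 + J)*(8119 + h((-5 + 0)*X(0, 5), 88)) = (3145 - 18017)*(8119 + 88/(((-5 + 0)*(-1 - 1*5)))) = -14872*(8119 + 88/((-5*(-1 - 5)))) = -14872*(8119 + 88/((-5*(-6)))) = -14872*(8119 + 88/30) = -14872*(8119 + 88*(1/30)) = -14872*(8119 + 44/15) = -14872*121829/15 = -1811840888/15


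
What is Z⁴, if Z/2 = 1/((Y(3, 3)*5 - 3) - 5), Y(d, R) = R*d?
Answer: 16/1874161 ≈ 8.5372e-6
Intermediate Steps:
Z = 2/37 (Z = 2/(((3*3)*5 - 3) - 5) = 2/((9*5 - 3) - 5) = 2/((45 - 3) - 5) = 2/(42 - 5) = 2/37 ≈ 0.054054)
Z⁴ = (2/37)⁴ = 16/1874161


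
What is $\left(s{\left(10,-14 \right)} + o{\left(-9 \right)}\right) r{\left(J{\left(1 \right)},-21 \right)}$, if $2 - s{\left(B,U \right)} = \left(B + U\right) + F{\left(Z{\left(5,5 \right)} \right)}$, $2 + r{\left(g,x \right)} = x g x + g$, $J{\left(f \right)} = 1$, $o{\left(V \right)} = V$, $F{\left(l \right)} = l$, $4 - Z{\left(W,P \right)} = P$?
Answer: $-880$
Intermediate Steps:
$Z{\left(W,P \right)} = 4 - P$
$r{\left(g,x \right)} = -2 + g + g x^{2}$ ($r{\left(g,x \right)} = -2 + \left(x g x + g\right) = -2 + \left(g x x + g\right) = -2 + \left(g x^{2} + g\right) = -2 + \left(g + g x^{2}\right) = -2 + g + g x^{2}$)
$s{\left(B,U \right)} = 3 - B - U$ ($s{\left(B,U \right)} = 2 - \left(\left(B + U\right) + \left(4 - 5\right)\right) = 2 - \left(\left(B + U\right) - 1\right) = 2 - \left(-1 + B + U\right) = 3 - B - U$)
$\left(s{\left(10,-14 \right)} + o{\left(-9 \right)}\right) r{\left(J{\left(1 \right)},-21 \right)} = \left(\left(3 - 10 - -14\right) - 9\right) \left(-2 + 1 + 1 \left(-21\right)^{2}\right) = \left(\left(3 - 10 + 14\right) - 9\right) \left(-2 + 1 + 1 \cdot 441\right) = \left(7 - 9\right) \left(-2 + 1 + 441\right) = \left(-2\right) 440 = -880$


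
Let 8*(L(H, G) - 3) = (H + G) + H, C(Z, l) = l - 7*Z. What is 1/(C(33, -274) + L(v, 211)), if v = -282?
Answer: -8/4369 ≈ -0.0018311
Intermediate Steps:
L(H, G) = 3 + H/4 + G/8 (L(H, G) = 3 + ((H + G) + H)/8 = 3 + ((G + H) + H)/8 = 3 + (G + 2*H)/8 = 3 + (H/4 + G/8) = 3 + H/4 + G/8)
1/(C(33, -274) + L(v, 211)) = 1/((-274 - 7*33) + (3 + (¼)*(-282) + (⅛)*211)) = 1/((-274 - 231) + (3 - 141/2 + 211/8)) = 1/(-505 - 329/8) = 1/(-4369/8) = -8/4369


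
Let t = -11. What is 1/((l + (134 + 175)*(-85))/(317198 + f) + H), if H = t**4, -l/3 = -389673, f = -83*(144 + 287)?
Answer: 281425/4121486179 ≈ 6.8282e-5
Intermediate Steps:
f = -35773 (f = -83*431 = -35773)
l = 1169019 (l = -3*(-389673) = 1169019)
H = 14641 (H = (-11)**4 = 14641)
1/((l + (134 + 175)*(-85))/(317198 + f) + H) = 1/((1169019 + (134 + 175)*(-85))/(317198 - 35773) + 14641) = 1/((1169019 + 309*(-85))/281425 + 14641) = 1/((1169019 - 26265)*(1/281425) + 14641) = 1/(1142754*(1/281425) + 14641) = 1/(1142754/281425 + 14641) = 1/(4121486179/281425) = 281425/4121486179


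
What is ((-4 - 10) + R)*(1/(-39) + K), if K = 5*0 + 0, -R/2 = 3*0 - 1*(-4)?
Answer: 22/39 ≈ 0.56410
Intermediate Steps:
R = -8 (R = -2*(3*0 - 1*(-4)) = -2*(0 + 4) = -2*4 = -8)
K = 0 (K = 0 + 0 = 0)
((-4 - 10) + R)*(1/(-39) + K) = ((-4 - 10) - 8)*(1/(-39) + 0) = (-14 - 8)*(-1/39 + 0) = -22*(-1/39) = 22/39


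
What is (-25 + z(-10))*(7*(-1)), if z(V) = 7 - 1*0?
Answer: 126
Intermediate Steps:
z(V) = 7 (z(V) = 7 + 0 = 7)
(-25 + z(-10))*(7*(-1)) = (-25 + 7)*(7*(-1)) = -18*(-7) = 126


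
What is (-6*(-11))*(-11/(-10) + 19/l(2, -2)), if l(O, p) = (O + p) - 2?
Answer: -2772/5 ≈ -554.40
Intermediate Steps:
l(O, p) = -2 + O + p
(-6*(-11))*(-11/(-10) + 19/l(2, -2)) = (-6*(-11))*(-11/(-10) + 19/(-2 + 2 - 2)) = 66*(-11*(-⅒) + 19/(-2)) = 66*(11/10 + 19*(-½)) = 66*(11/10 - 19/2) = 66*(-42/5) = -2772/5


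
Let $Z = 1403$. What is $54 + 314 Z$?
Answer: $440596$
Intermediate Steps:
$54 + 314 Z = 54 + 314 \cdot 1403 = 54 + 440542 = 440596$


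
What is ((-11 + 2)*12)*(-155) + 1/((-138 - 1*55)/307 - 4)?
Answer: 23787233/1421 ≈ 16740.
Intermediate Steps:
((-11 + 2)*12)*(-155) + 1/((-138 - 1*55)/307 - 4) = -9*12*(-155) + 1/((-138 - 55)*(1/307) - 4) = -108*(-155) + 1/(-193*1/307 - 4) = 16740 + 1/(-193/307 - 4) = 16740 + 1/(-1421/307) = 16740 - 307/1421 = 23787233/1421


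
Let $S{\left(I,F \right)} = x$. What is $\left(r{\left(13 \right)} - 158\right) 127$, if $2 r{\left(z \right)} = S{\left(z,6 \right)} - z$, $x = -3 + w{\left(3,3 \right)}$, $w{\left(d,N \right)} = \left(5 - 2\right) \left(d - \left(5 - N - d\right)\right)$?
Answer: $-20320$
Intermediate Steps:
$w{\left(d,N \right)} = -15 + 3 N + 6 d$ ($w{\left(d,N \right)} = 3 \left(d - \left(5 - N - d\right)\right) = 3 \left(d + \left(-5 + N + d\right)\right) = 3 \left(-5 + N + 2 d\right) = -15 + 3 N + 6 d$)
$x = 9$ ($x = -3 + \left(-15 + 3 \cdot 3 + 6 \cdot 3\right) = -3 + \left(-15 + 9 + 18\right) = -3 + 12 = 9$)
$S{\left(I,F \right)} = 9$
$r{\left(z \right)} = \frac{9}{2} - \frac{z}{2}$ ($r{\left(z \right)} = \frac{9 - z}{2} = \frac{9}{2} - \frac{z}{2}$)
$\left(r{\left(13 \right)} - 158\right) 127 = \left(\left(\frac{9}{2} - \frac{13}{2}\right) - 158\right) 127 = \left(-2 - 158\right) 127 = \left(-160\right) 127 = -20320$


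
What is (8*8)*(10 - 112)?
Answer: -6528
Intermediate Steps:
(8*8)*(10 - 112) = 64*(-102) = -6528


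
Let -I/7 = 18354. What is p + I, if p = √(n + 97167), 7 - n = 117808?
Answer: -128478 + I*√20634 ≈ -1.2848e+5 + 143.65*I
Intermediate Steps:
I = -128478 (I = -7*18354 = -128478)
n = -117801 (n = 7 - 1*117808 = 7 - 117808 = -117801)
p = I*√20634 (p = √(-117801 + 97167) = √(-20634) = I*√20634 ≈ 143.65*I)
p + I = I*√20634 - 128478 = -128478 + I*√20634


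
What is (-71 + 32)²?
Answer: 1521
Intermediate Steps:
(-71 + 32)² = (-39)² = 1521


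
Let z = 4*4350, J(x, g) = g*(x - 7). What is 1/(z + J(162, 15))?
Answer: 1/19725 ≈ 5.0697e-5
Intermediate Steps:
J(x, g) = g*(-7 + x)
z = 17400
1/(z + J(162, 15)) = 1/(17400 + 15*(-7 + 162)) = 1/(17400 + 15*155) = 1/(17400 + 2325) = 1/19725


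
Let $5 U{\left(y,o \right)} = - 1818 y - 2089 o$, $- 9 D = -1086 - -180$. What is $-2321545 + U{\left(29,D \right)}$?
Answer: $- \frac{35612219}{15} \approx -2.3741 \cdot 10^{6}$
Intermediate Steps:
$D = \frac{302}{3}$ ($D = - \frac{-1086 - -180}{9} = - \frac{-1086 + 180}{9} = \left(- \frac{1}{9}\right) \left(-906\right) = \frac{302}{3} \approx 100.67$)
$U{\left(y,o \right)} = - \frac{2089 o}{5} - \frac{1818 y}{5}$ ($U{\left(y,o \right)} = \frac{- 1818 y - 2089 o}{5} = \frac{- 2089 o - 1818 y}{5} = - \frac{2089 o}{5} - \frac{1818 y}{5}$)
$-2321545 + U{\left(29,D \right)} = -2321545 - \frac{789044}{15} = - \frac{35612219}{15}$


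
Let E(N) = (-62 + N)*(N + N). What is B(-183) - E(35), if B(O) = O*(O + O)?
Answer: 68868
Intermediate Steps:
B(O) = 2*O² (B(O) = O*(2*O) = 2*O²)
E(N) = 2*N*(-62 + N) (E(N) = (-62 + N)*(2*N) = 2*N*(-62 + N))
B(-183) - E(35) = 2*(-183)² - 2*35*(-62 + 35) = 2*33489 - 2*35*(-27) = 66978 - 1*(-1890) = 66978 + 1890 = 68868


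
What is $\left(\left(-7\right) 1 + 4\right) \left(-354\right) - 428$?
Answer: $634$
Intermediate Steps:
$\left(\left(-7\right) 1 + 4\right) \left(-354\right) - 428 = \left(-7 + 4\right) \left(-354\right) - 428 = \left(-3\right) \left(-354\right) - 428 = 1062 - 428 = 634$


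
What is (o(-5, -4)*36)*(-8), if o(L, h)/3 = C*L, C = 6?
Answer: 25920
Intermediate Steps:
o(L, h) = 18*L (o(L, h) = 3*(6*L) = 18*L)
(o(-5, -4)*36)*(-8) = ((18*(-5))*36)*(-8) = -90*36*(-8) = -3240*(-8) = 25920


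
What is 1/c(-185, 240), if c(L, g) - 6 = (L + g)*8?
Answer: 1/446 ≈ 0.0022422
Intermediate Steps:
c(L, g) = 6 + 8*L + 8*g (c(L, g) = 6 + (L + g)*8 = 6 + (8*L + 8*g) = 6 + 8*L + 8*g)
1/c(-185, 240) = 1/(6 + 8*(-185) + 8*240) = 1/(6 - 1480 + 1920) = 1/446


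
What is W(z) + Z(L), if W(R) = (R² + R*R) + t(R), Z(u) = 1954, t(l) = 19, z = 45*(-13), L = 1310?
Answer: 686423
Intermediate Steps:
z = -585
W(R) = 19 + 2*R² (W(R) = (R² + R*R) + 19 = (R² + R²) + 19 = 2*R² + 19 = 19 + 2*R²)
W(z) + Z(L) = (19 + 2*(-585)²) + 1954 = (19 + 2*342225) + 1954 = (19 + 684450) + 1954 = 684469 + 1954 = 686423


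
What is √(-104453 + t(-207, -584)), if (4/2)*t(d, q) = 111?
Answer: I*√417590/2 ≈ 323.11*I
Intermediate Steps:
t(d, q) = 111/2 (t(d, q) = (½)*111 = 111/2)
√(-104453 + t(-207, -584)) = √(-104453 + 111/2) = √(-208795/2) = I*√417590/2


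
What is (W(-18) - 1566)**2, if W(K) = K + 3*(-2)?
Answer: 2528100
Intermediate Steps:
W(K) = -6 + K (W(K) = K - 6 = -6 + K)
(W(-18) - 1566)**2 = ((-6 - 18) - 1566)**2 = (-24 - 1566)**2 = (-1590)**2 = 2528100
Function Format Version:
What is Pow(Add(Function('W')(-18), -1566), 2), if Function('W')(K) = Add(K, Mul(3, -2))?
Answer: 2528100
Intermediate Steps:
Function('W')(K) = Add(-6, K) (Function('W')(K) = Add(K, -6) = Add(-6, K))
Pow(Add(Function('W')(-18), -1566), 2) = Pow(Add(Add(-6, -18), -1566), 2) = Pow(Add(-24, -1566), 2) = Pow(-1590, 2) = 2528100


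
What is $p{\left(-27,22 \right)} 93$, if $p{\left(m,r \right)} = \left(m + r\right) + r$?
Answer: $1581$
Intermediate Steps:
$p{\left(m,r \right)} = m + 2 r$
$p{\left(-27,22 \right)} 93 = \left(-27 + 2 \cdot 22\right) 93 = \left(-27 + 44\right) 93 = 17 \cdot 93 = 1581$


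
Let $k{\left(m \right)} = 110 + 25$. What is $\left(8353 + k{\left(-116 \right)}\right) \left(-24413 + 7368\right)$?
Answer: $-144677960$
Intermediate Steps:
$k{\left(m \right)} = 135$
$\left(8353 + k{\left(-116 \right)}\right) \left(-24413 + 7368\right) = \left(8353 + 135\right) \left(-24413 + 7368\right) = 8488 \left(-17045\right) = -144677960$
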